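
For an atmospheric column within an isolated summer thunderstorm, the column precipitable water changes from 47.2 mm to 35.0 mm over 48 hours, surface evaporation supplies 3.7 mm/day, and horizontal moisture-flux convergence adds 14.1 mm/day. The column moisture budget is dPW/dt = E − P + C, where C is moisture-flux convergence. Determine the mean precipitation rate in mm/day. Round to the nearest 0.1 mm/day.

P ≈ 23.9 mm/day

dPW/dt = (35.0 − 47.2) mm / (48/24 day) = -6.100 mm/day.
P = E + C − dPW/dt = 3.7 + (14.1) − (-6.100) = 23.9 mm/day.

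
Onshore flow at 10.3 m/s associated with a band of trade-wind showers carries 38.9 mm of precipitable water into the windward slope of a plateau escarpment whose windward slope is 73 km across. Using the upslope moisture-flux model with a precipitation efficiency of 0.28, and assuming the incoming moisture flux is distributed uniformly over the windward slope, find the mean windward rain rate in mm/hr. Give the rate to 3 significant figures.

R ≈ 5.53 mm/hr

Incoming column moisture flux per unit ridge length: F = V × PW = 10.3 × 38.9 = 400.67 mm·m/s.
Spread over the 73 km slope with efficiency ε = 0.28: R = ε·F/W = 0.28 × 400.67 / 73000 m = 1.537e-03 mm/s.
R = 1.537e-03 × 3600 = 5.53 mm/hr.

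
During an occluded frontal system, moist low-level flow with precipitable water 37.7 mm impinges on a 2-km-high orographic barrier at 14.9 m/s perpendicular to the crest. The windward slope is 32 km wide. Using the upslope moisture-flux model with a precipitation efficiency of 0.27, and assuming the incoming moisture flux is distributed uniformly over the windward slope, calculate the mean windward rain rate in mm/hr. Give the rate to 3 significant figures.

R ≈ 17.1 mm/hr

Incoming column moisture flux per unit ridge length: F = V × PW = 14.9 × 37.7 = 561.73 mm·m/s.
Spread over the 32 km slope with efficiency ε = 0.27: R = ε·F/W = 0.27 × 561.73 / 32000 m = 4.740e-03 mm/s.
R = 4.740e-03 × 3600 = 17.1 mm/hr.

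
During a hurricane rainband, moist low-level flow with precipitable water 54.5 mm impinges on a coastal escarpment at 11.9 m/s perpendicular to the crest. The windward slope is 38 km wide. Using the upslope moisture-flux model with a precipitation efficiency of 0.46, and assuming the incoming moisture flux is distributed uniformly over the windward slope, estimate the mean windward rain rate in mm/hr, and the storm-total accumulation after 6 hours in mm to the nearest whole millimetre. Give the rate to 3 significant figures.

Incoming column moisture flux per unit ridge length: F = V × PW = 11.9 × 54.5 = 648.55 mm·m/s.
Spread over the 38 km slope with efficiency ε = 0.46: R = ε·F/W = 0.46 × 648.55 / 38000 m = 7.851e-03 mm/s.
R = 7.851e-03 × 3600 = 28.3 mm/hr.
Over 6 h: total = 28.3 × 6 = 169.8 ≈ 170 mm.

R ≈ 28.3 mm/hr; total ≈ 170 mm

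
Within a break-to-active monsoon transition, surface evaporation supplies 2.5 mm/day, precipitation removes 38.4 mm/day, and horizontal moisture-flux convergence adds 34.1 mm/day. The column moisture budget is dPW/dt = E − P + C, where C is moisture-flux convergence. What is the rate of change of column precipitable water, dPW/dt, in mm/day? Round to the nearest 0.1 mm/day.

dPW/dt ≈ -1.8 mm/day

dPW/dt = E − P + C = 2.5 − 38.4 + (34.1) = -1.8 mm/day.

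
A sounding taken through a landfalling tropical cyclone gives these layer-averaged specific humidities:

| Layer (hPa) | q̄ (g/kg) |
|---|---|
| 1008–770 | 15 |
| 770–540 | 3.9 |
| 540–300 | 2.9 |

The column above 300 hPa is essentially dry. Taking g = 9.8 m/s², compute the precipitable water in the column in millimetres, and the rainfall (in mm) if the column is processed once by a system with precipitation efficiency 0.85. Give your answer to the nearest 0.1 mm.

PW ≈ 52.7 mm; rainfall ≈ 44.8 mm

Precipitable water is the column-integrated vapour mass per unit area: PW = (1/g) Σ q̄ Δp, with q in kg/kg and Δp in Pa (1 kg/m² of water = 1 mm).
Layer 1008–770 hPa: Δp = 238 hPa = 23800 Pa, q̄ = 0.015 kg/kg → 0.015 × 23800 / 9.8 = 36.43 mm
Layer 770–540 hPa: Δp = 230 hPa = 23000 Pa, q̄ = 0.0039 kg/kg → 0.0039 × 23000 / 9.8 = 9.15 mm
Layer 540–300 hPa: Δp = 240 hPa = 24000 Pa, q̄ = 0.0029 kg/kg → 0.0029 × 24000 / 9.8 = 7.10 mm
PW = 36.43 + 9.15 + 7.10 = 52.68 ≈ 52.7 mm.
Rainfall = ε × PW = 0.85 × 52.7 = 44.8 mm.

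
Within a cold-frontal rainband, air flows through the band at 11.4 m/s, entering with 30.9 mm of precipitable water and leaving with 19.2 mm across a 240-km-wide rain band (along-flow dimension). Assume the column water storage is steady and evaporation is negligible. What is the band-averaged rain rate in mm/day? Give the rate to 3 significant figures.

Column moisture flux per unit crosswind length is F = V × PW.
Inflow: F_in = 11.4 × 30.9 = 352.26 mm·m/s
Outflow: F_out = 11.4 × 19.2 = 218.88 mm·m/s
Steady-state rate R = (F_in − F_out)/L = (352.26 − 218.88) / 240000 m = 5.557e-04 mm/s.
R = 5.557e-04 × 3600 × 24 = 48.0 mm/day.

R ≈ 48.0 mm/day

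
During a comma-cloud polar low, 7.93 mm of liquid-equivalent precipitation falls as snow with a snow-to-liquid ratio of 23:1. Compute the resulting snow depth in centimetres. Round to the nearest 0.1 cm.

Snow depth = liquid × ratio = 7.93 mm × 23 = 182.39 mm = 18.2 cm.

snow depth ≈ 18.2 cm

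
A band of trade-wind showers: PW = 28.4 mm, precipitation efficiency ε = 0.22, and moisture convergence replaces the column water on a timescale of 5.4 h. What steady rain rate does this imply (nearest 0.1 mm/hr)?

R ≈ 1.2 mm/hr

Each overturning extracts ε × PW = 0.22 × 28.4 = 6.248 mm.
Rate = ε·PW / τ = 6.248 / 5.4 h = 1.2 mm/hr.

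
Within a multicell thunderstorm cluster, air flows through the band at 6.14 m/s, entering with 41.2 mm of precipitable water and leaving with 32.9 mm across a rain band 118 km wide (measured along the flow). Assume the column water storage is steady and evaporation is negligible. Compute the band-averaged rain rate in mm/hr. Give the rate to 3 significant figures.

Column moisture flux per unit crosswind length is F = V × PW.
Inflow: F_in = 6.14 × 41.2 = 252.968 mm·m/s
Outflow: F_out = 6.14 × 32.9 = 202.006 mm·m/s
Steady-state rate R = (F_in − F_out)/L = (252.968 − 202.006) / 118000 m = 4.319e-04 mm/s.
R = 4.319e-04 × 3600 = 1.55 mm/hr.

R ≈ 1.55 mm/hr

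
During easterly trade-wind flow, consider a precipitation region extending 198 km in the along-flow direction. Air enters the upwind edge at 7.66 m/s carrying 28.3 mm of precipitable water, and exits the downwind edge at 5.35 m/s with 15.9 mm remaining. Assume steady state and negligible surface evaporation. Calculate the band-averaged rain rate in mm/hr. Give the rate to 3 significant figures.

R ≈ 2.39 mm/hr

Column moisture flux per unit crosswind length is F = V × PW.
Inflow: F_in = 7.66 × 28.3 = 216.778 mm·m/s
Outflow: F_out = 5.35 × 15.9 = 85.065 mm·m/s
Steady-state rate R = (F_in − F_out)/L = (216.778 − 85.065) / 198000 m = 6.652e-04 mm/s.
R = 6.652e-04 × 3600 = 2.39 mm/hr.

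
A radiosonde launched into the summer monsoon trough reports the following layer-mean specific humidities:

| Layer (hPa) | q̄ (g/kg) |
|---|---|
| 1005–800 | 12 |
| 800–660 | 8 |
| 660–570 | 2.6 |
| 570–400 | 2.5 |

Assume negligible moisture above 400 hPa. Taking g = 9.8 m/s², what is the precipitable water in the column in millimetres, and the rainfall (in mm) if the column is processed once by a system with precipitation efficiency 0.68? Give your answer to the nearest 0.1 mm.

Precipitable water is the column-integrated vapour mass per unit area: PW = (1/g) Σ q̄ Δp, with q in kg/kg and Δp in Pa (1 kg/m² of water = 1 mm).
Layer 1005–800 hPa: Δp = 205 hPa = 20500 Pa, q̄ = 0.012 kg/kg → 0.012 × 20500 / 9.8 = 25.10 mm
Layer 800–660 hPa: Δp = 140 hPa = 14000 Pa, q̄ = 0.008 kg/kg → 0.008 × 14000 / 9.8 = 11.43 mm
Layer 660–570 hPa: Δp = 90 hPa = 9000 Pa, q̄ = 0.0026 kg/kg → 0.0026 × 9000 / 9.8 = 2.39 mm
Layer 570–400 hPa: Δp = 170 hPa = 17000 Pa, q̄ = 0.0025 kg/kg → 0.0025 × 17000 / 9.8 = 4.34 mm
PW = 25.10 + 11.43 + 2.39 + 4.34 = 43.26 ≈ 43.3 mm.
Rainfall = ε × PW = 0.68 × 43.3 = 29.4 mm.

PW ≈ 43.3 mm; rainfall ≈ 29.4 mm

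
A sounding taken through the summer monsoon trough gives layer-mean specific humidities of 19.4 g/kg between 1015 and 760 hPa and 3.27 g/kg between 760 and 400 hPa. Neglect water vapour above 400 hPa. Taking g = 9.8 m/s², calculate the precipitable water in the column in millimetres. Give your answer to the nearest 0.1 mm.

PW ≈ 62.5 mm

Precipitable water is the column-integrated vapour mass per unit area: PW = (1/g) Σ q̄ Δp, with q in kg/kg and Δp in Pa (1 kg/m² of water = 1 mm).
Layer 1015–760 hPa: Δp = 255 hPa = 25500 Pa, q̄ = 0.0194 kg/kg → 0.0194 × 25500 / 9.8 = 50.48 mm
Layer 760–400 hPa: Δp = 360 hPa = 36000 Pa, q̄ = 0.00327 kg/kg → 0.00327 × 36000 / 9.8 = 12.01 mm
PW = 50.48 + 12.01 = 62.49 ≈ 62.5 mm.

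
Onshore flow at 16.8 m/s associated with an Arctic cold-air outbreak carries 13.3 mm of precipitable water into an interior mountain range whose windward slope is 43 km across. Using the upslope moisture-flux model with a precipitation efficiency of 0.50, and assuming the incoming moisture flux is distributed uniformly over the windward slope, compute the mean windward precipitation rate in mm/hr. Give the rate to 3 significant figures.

Incoming column moisture flux per unit ridge length: F = V × PW = 16.8 × 13.3 = 223.44 mm·m/s.
Spread over the 43 km slope with efficiency ε = 0.50: R = ε·F/W = 0.50 × 223.44 / 43000 m = 2.598e-03 mm/s.
R = 2.598e-03 × 3600 = 9.35 mm/hr.

R ≈ 9.35 mm/hr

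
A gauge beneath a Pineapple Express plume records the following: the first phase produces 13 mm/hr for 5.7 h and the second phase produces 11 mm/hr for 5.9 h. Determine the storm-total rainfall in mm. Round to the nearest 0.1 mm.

Total = Σ Rᵢ Δtᵢ = 13 × 5.7 + 11 × 5.9
      = 74.1 + 64.9 = 139.0 mm.

total ≈ 139.0 mm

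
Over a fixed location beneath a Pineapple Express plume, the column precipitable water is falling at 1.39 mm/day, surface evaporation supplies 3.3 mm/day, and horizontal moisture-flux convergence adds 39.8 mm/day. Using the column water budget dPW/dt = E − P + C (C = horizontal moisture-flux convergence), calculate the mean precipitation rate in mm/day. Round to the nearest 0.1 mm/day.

P ≈ 44.5 mm/day

dPW/dt = -1.39 mm/day.
P = E + C − dPW/dt = 3.3 + (39.8) − (-1.39) = 44.5 mm/day.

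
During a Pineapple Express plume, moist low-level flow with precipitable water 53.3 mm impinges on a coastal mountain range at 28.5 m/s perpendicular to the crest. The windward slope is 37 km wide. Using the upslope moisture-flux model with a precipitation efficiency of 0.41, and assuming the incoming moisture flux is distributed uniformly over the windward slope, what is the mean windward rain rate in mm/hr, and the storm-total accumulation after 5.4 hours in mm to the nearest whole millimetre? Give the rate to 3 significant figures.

Incoming column moisture flux per unit ridge length: F = V × PW = 28.5 × 53.3 = 1519.05 mm·m/s.
Spread over the 37 km slope with efficiency ε = 0.41: R = ε·F/W = 0.41 × 1519.05 / 37000 m = 1.683e-02 mm/s.
R = 1.683e-02 × 3600 = 60.6 mm/hr.
Over 5.4 h: total = 60.6 × 5.4 = 327.24 ≈ 327 mm.

R ≈ 60.6 mm/hr; total ≈ 327 mm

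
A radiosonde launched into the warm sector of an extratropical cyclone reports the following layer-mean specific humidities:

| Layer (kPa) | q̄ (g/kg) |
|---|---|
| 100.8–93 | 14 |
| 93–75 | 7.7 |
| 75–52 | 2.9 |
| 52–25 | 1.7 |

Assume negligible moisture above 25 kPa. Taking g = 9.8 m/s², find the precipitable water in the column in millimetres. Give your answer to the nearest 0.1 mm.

PW ≈ 36.8 mm

Precipitable water is the column-integrated vapour mass per unit area: PW = (1/g) Σ q̄ Δp, with q in kg/kg and Δp in Pa (1 kg/m² of water = 1 mm).
Layer 100.8–93 kPa: Δp = 78 hPa = 7800 Pa, q̄ = 0.014 kg/kg → 0.014 × 7800 / 9.8 = 11.14 mm
Layer 93–75 kPa: Δp = 180 hPa = 18000 Pa, q̄ = 0.0077 kg/kg → 0.0077 × 18000 / 9.8 = 14.14 mm
Layer 75–52 kPa: Δp = 230 hPa = 23000 Pa, q̄ = 0.0029 kg/kg → 0.0029 × 23000 / 9.8 = 6.81 mm
Layer 52–25 kPa: Δp = 270 hPa = 27000 Pa, q̄ = 0.0017 kg/kg → 0.0017 × 27000 / 9.8 = 4.68 mm
PW = 11.14 + 14.14 + 6.81 + 4.68 = 36.77 ≈ 36.8 mm.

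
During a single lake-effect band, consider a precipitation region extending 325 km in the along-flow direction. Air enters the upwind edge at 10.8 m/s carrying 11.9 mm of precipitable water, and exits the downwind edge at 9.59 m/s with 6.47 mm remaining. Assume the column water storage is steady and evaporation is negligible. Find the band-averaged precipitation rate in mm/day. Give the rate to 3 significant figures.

Column moisture flux per unit crosswind length is F = V × PW.
Inflow: F_in = 10.8 × 11.9 = 128.52 mm·m/s
Outflow: F_out = 9.59 × 6.47 = 62.0473 mm·m/s
Steady-state rate R = (F_in − F_out)/L = (128.52 − 62.0473) / 325000 m = 2.045e-04 mm/s.
R = 2.045e-04 × 3600 × 24 = 17.7 mm/day.

R ≈ 17.7 mm/day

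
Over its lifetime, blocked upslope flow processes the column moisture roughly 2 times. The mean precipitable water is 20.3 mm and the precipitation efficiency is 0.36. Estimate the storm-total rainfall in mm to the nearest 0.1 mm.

Each cycle deposits ε × PW = 0.36 × 20.3 = 7.308 mm.
Over 2 cycles: 2 × 7.308 = 14.6 mm.

rainfall ≈ 14.6 mm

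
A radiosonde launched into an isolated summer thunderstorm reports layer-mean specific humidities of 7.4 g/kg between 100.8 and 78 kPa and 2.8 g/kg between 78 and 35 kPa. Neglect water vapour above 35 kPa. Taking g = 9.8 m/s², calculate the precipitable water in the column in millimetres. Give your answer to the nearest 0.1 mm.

PW ≈ 29.5 mm

Precipitable water is the column-integrated vapour mass per unit area: PW = (1/g) Σ q̄ Δp, with q in kg/kg and Δp in Pa (1 kg/m² of water = 1 mm).
Layer 100.8–78 kPa: Δp = 228 hPa = 22800 Pa, q̄ = 0.0074 kg/kg → 0.0074 × 22800 / 9.8 = 17.22 mm
Layer 78–35 kPa: Δp = 430 hPa = 43000 Pa, q̄ = 0.0028 kg/kg → 0.0028 × 43000 / 9.8 = 12.29 mm
PW = 17.22 + 12.29 = 29.51 ≈ 29.5 mm.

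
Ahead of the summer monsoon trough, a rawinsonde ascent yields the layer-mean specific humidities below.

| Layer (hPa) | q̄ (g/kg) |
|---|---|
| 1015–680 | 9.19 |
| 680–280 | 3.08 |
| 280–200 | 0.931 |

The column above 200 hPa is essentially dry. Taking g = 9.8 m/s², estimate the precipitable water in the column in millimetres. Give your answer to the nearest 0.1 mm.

Precipitable water is the column-integrated vapour mass per unit area: PW = (1/g) Σ q̄ Δp, with q in kg/kg and Δp in Pa (1 kg/m² of water = 1 mm).
Layer 1015–680 hPa: Δp = 335 hPa = 33500 Pa, q̄ = 0.00919 kg/kg → 0.00919 × 33500 / 9.8 = 31.41 mm
Layer 680–280 hPa: Δp = 400 hPa = 40000 Pa, q̄ = 0.00308 kg/kg → 0.00308 × 40000 / 9.8 = 12.57 mm
Layer 280–200 hPa: Δp = 80 hPa = 8000 Pa, q̄ = 0.000931 kg/kg → 0.000931 × 8000 / 9.8 = 0.76 mm
PW = 31.41 + 12.57 + 0.76 = 44.74 ≈ 44.7 mm.

PW ≈ 44.7 mm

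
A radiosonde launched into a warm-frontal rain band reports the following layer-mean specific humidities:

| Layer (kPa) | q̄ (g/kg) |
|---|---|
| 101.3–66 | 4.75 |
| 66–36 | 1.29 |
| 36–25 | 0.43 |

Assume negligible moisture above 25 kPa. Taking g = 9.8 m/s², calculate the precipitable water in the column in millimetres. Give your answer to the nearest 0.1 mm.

PW ≈ 21.5 mm

Precipitable water is the column-integrated vapour mass per unit area: PW = (1/g) Σ q̄ Δp, with q in kg/kg and Δp in Pa (1 kg/m² of water = 1 mm).
Layer 101.3–66 kPa: Δp = 353 hPa = 35300 Pa, q̄ = 0.00475 kg/kg → 0.00475 × 35300 / 9.8 = 17.11 mm
Layer 66–36 kPa: Δp = 300 hPa = 30000 Pa, q̄ = 0.00129 kg/kg → 0.00129 × 30000 / 9.8 = 3.95 mm
Layer 36–25 kPa: Δp = 110 hPa = 11000 Pa, q̄ = 0.00043 kg/kg → 0.00043 × 11000 / 9.8 = 0.48 mm
PW = 17.11 + 3.95 + 0.48 = 21.54 ≈ 21.5 mm.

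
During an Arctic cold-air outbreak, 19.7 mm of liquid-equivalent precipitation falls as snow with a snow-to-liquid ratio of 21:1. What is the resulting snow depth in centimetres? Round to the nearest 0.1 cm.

snow depth ≈ 41.4 cm

Snow depth = liquid × ratio = 19.7 mm × 21 = 413.7 mm = 41.4 cm.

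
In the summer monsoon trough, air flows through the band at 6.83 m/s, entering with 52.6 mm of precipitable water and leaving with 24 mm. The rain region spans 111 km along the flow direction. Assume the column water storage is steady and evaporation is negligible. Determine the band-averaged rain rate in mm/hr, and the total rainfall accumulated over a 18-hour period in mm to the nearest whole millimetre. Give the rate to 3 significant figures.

Column moisture flux per unit crosswind length is F = V × PW.
Inflow: F_in = 6.83 × 52.6 = 359.258 mm·m/s
Outflow: F_out = 6.83 × 24 = 163.92 mm·m/s
Steady-state rate R = (F_in − F_out)/L = (359.258 − 163.92) / 111000 m = 1.760e-03 mm/s.
R = 1.760e-03 × 3600 = 6.34 mm/hr.
Over 18 h: total = 6.34 × 18 = 114.12 ≈ 114 mm.

R ≈ 6.34 mm/hr; total ≈ 114 mm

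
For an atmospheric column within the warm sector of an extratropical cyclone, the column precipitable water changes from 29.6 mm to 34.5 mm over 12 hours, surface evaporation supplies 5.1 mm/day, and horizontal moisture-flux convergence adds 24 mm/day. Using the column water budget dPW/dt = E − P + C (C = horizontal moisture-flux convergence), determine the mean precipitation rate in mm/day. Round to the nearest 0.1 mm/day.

P ≈ 19.3 mm/day

dPW/dt = (34.5 − 29.6) mm / (12/24 day) = +9.800 mm/day.
P = E + C − dPW/dt = 5.1 + (24) − (+9.800) = 19.3 mm/day.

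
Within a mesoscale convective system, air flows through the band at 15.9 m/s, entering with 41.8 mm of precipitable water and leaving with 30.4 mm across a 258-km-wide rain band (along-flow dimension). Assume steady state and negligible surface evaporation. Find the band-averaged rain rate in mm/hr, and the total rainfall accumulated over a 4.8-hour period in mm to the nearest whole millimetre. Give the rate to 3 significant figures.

Column moisture flux per unit crosswind length is F = V × PW.
Inflow: F_in = 15.9 × 41.8 = 664.62 mm·m/s
Outflow: F_out = 15.9 × 30.4 = 483.36 mm·m/s
Steady-state rate R = (F_in − F_out)/L = (664.62 − 483.36) / 258000 m = 7.026e-04 mm/s.
R = 7.026e-04 × 3600 = 2.53 mm/hr.
Over 4.8 h: total = 2.53 × 4.8 = 12.144 ≈ 12 mm.

R ≈ 2.53 mm/hr; total ≈ 12 mm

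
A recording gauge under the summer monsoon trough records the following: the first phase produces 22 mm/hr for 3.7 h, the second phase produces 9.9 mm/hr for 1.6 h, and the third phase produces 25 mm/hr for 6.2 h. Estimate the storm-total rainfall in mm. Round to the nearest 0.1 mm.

Total = Σ Rᵢ Δtᵢ = 22 × 3.7 + 9.9 × 1.6 + 25 × 6.2
      = 81.4 + 15.84 + 155 = 252.2 mm.

total ≈ 252.2 mm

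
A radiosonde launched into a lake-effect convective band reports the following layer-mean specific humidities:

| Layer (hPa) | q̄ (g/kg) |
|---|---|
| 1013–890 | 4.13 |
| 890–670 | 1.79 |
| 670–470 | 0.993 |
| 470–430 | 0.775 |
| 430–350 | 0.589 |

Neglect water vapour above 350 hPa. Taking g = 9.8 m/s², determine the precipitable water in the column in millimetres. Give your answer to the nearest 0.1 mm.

Precipitable water is the column-integrated vapour mass per unit area: PW = (1/g) Σ q̄ Δp, with q in kg/kg and Δp in Pa (1 kg/m² of water = 1 mm).
Layer 1013–890 hPa: Δp = 123 hPa = 12300 Pa, q̄ = 0.00413 kg/kg → 0.00413 × 12300 / 9.8 = 5.18 mm
Layer 890–670 hPa: Δp = 220 hPa = 22000 Pa, q̄ = 0.00179 kg/kg → 0.00179 × 22000 / 9.8 = 4.02 mm
Layer 670–470 hPa: Δp = 200 hPa = 20000 Pa, q̄ = 0.000993 kg/kg → 0.000993 × 20000 / 9.8 = 2.03 mm
Layer 470–430 hPa: Δp = 40 hPa = 4000 Pa, q̄ = 0.000775 kg/kg → 0.000775 × 4000 / 9.8 = 0.32 mm
Layer 430–350 hPa: Δp = 80 hPa = 8000 Pa, q̄ = 0.000589 kg/kg → 0.000589 × 8000 / 9.8 = 0.48 mm
PW = 5.18 + 4.02 + 2.03 + 0.32 + 0.48 = 12.03 ≈ 12.0 mm.

PW ≈ 12.0 mm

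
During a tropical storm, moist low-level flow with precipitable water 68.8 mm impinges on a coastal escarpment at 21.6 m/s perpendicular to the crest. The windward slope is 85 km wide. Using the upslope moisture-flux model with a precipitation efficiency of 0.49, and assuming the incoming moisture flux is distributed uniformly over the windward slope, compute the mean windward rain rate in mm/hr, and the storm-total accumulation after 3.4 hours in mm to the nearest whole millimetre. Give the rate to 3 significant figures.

Incoming column moisture flux per unit ridge length: F = V × PW = 21.6 × 68.8 = 1486.08 mm·m/s.
Spread over the 85 km slope with efficiency ε = 0.49: R = ε·F/W = 0.49 × 1486.08 / 85000 m = 8.567e-03 mm/s.
R = 8.567e-03 × 3600 = 30.8 mm/hr.
Over 3.4 h: total = 30.8 × 3.4 = 104.72 ≈ 105 mm.

R ≈ 30.8 mm/hr; total ≈ 105 mm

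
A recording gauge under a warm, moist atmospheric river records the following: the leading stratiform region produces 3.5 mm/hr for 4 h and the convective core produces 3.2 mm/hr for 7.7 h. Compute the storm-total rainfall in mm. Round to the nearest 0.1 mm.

total ≈ 38.6 mm

Total = Σ Rᵢ Δtᵢ = 3.5 × 4 + 3.2 × 7.7
      = 14 + 24.64 = 38.6 mm.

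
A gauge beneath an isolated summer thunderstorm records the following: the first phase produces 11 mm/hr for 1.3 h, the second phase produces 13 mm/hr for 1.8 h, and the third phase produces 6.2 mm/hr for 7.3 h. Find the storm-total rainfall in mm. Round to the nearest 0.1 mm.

total ≈ 83.0 mm

Total = Σ Rᵢ Δtᵢ = 11 × 1.3 + 13 × 1.8 + 6.2 × 7.3
      = 14.3 + 23.4 + 45.26 = 83.0 mm.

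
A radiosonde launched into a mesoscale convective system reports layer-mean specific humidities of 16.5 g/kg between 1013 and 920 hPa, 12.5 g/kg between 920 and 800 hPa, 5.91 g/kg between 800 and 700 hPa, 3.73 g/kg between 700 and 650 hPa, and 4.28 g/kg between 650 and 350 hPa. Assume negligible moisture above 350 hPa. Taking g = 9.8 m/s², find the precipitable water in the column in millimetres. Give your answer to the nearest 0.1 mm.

PW ≈ 52.0 mm

Precipitable water is the column-integrated vapour mass per unit area: PW = (1/g) Σ q̄ Δp, with q in kg/kg and Δp in Pa (1 kg/m² of water = 1 mm).
Layer 1013–920 hPa: Δp = 93 hPa = 9300 Pa, q̄ = 0.0165 kg/kg → 0.0165 × 9300 / 9.8 = 15.66 mm
Layer 920–800 hPa: Δp = 120 hPa = 12000 Pa, q̄ = 0.0125 kg/kg → 0.0125 × 12000 / 9.8 = 15.31 mm
Layer 800–700 hPa: Δp = 100 hPa = 10000 Pa, q̄ = 0.00591 kg/kg → 0.00591 × 10000 / 9.8 = 6.03 mm
Layer 700–650 hPa: Δp = 50 hPa = 5000 Pa, q̄ = 0.00373 kg/kg → 0.00373 × 5000 / 9.8 = 1.90 mm
Layer 650–350 hPa: Δp = 300 hPa = 30000 Pa, q̄ = 0.00428 kg/kg → 0.00428 × 30000 / 9.8 = 13.10 mm
PW = 15.66 + 15.31 + 6.03 + 1.90 + 13.10 = 52.00 ≈ 52.0 mm.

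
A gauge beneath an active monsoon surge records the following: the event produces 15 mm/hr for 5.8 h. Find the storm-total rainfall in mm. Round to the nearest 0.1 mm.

total ≈ 87.0 mm

Total = Σ Rᵢ Δtᵢ = 15 × 5.8
      = 87 = 87.0 mm.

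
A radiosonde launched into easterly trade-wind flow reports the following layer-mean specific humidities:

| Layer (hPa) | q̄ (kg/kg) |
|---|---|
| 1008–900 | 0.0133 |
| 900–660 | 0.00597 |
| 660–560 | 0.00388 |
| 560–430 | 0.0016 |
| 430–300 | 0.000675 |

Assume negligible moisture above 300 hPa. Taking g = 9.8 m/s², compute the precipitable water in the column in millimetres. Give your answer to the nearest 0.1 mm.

PW ≈ 36.3 mm

Precipitable water is the column-integrated vapour mass per unit area: PW = (1/g) Σ q̄ Δp, with q in kg/kg and Δp in Pa (1 kg/m² of water = 1 mm).
Layer 1008–900 hPa: Δp = 108 hPa = 10800 Pa, q̄ = 0.0133 kg/kg → 0.0133 × 10800 / 9.8 = 14.66 mm
Layer 900–660 hPa: Δp = 240 hPa = 24000 Pa, q̄ = 0.00597 kg/kg → 0.00597 × 24000 / 9.8 = 14.62 mm
Layer 660–560 hPa: Δp = 100 hPa = 10000 Pa, q̄ = 0.00388 kg/kg → 0.00388 × 10000 / 9.8 = 3.96 mm
Layer 560–430 hPa: Δp = 130 hPa = 13000 Pa, q̄ = 0.0016 kg/kg → 0.0016 × 13000 / 9.8 = 2.12 mm
Layer 430–300 hPa: Δp = 130 hPa = 13000 Pa, q̄ = 0.000675 kg/kg → 0.000675 × 13000 / 9.8 = 0.90 mm
PW = 14.66 + 14.62 + 3.96 + 2.12 + 0.90 = 36.26 ≈ 36.3 mm.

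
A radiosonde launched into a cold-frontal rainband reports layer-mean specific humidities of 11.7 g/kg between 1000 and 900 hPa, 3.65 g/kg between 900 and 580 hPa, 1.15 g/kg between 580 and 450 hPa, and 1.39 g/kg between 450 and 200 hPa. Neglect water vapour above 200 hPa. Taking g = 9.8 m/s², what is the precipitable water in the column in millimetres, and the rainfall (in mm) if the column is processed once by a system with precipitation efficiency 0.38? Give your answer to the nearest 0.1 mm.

PW ≈ 28.9 mm; rainfall ≈ 11.0 mm

Precipitable water is the column-integrated vapour mass per unit area: PW = (1/g) Σ q̄ Δp, with q in kg/kg and Δp in Pa (1 kg/m² of water = 1 mm).
Layer 1000–900 hPa: Δp = 100 hPa = 10000 Pa, q̄ = 0.0117 kg/kg → 0.0117 × 10000 / 9.8 = 11.94 mm
Layer 900–580 hPa: Δp = 320 hPa = 32000 Pa, q̄ = 0.00365 kg/kg → 0.00365 × 32000 / 9.8 = 11.92 mm
Layer 580–450 hPa: Δp = 130 hPa = 13000 Pa, q̄ = 0.00115 kg/kg → 0.00115 × 13000 / 9.8 = 1.53 mm
Layer 450–200 hPa: Δp = 250 hPa = 25000 Pa, q̄ = 0.00139 kg/kg → 0.00139 × 25000 / 9.8 = 3.55 mm
PW = 11.94 + 11.92 + 1.53 + 3.55 = 28.94 ≈ 28.9 mm.
Rainfall = ε × PW = 0.38 × 28.9 = 11.0 mm.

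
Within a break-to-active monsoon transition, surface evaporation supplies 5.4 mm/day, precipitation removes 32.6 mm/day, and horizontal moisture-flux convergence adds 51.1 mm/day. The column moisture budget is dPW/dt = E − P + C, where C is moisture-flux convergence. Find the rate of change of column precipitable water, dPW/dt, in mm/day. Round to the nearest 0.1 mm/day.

dPW/dt ≈ 23.9 mm/day

dPW/dt = E − P + C = 5.4 − 32.6 + (51.1) = 23.9 mm/day.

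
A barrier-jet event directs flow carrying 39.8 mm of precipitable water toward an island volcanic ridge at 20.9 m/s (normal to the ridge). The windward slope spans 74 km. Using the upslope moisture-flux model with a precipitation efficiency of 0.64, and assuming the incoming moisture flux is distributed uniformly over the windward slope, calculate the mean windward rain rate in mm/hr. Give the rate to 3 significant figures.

Incoming column moisture flux per unit ridge length: F = V × PW = 20.9 × 39.8 = 831.82 mm·m/s.
Spread over the 74 km slope with efficiency ε = 0.64: R = ε·F/W = 0.64 × 831.82 / 74000 m = 7.194e-03 mm/s.
R = 7.194e-03 × 3600 = 25.9 mm/hr.

R ≈ 25.9 mm/hr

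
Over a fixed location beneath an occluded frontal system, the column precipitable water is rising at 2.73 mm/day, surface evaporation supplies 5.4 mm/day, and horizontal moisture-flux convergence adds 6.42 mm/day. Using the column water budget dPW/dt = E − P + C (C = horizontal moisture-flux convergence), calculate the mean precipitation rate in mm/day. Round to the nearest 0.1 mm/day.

dPW/dt = +2.73 mm/day.
P = E + C − dPW/dt = 5.4 + (6.42) − (+2.73) = 9.1 mm/day.

P ≈ 9.1 mm/day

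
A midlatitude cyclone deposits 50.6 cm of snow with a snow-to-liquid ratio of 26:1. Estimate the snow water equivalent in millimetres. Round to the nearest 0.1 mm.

SWE = snow depth / ratio = 50.6 cm / 26 = 1.946 cm = 19.5 mm.

SWE ≈ 19.5 mm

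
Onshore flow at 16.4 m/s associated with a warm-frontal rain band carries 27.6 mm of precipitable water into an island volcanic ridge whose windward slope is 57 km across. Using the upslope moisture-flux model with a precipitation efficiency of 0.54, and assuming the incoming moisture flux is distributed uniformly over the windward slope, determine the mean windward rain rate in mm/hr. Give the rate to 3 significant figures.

R ≈ 15.4 mm/hr

Incoming column moisture flux per unit ridge length: F = V × PW = 16.4 × 27.6 = 452.64 mm·m/s.
Spread over the 57 km slope with efficiency ε = 0.54: R = ε·F/W = 0.54 × 452.64 / 57000 m = 4.288e-03 mm/s.
R = 4.288e-03 × 3600 = 15.4 mm/hr.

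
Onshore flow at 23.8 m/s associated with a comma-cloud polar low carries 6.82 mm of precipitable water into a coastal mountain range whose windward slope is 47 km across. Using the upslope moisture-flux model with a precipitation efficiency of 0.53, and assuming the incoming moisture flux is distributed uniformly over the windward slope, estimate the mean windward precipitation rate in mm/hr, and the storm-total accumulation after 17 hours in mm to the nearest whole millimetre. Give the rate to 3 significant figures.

Incoming column moisture flux per unit ridge length: F = V × PW = 23.8 × 6.82 = 162.316 mm·m/s.
Spread over the 47 km slope with efficiency ε = 0.53: R = ε·F/W = 0.53 × 162.316 / 47000 m = 1.830e-03 mm/s.
R = 1.830e-03 × 3600 = 6.59 mm/hr.
Over 17 h: total = 6.59 × 17 = 112.03 ≈ 112 mm.

R ≈ 6.59 mm/hr; total ≈ 112 mm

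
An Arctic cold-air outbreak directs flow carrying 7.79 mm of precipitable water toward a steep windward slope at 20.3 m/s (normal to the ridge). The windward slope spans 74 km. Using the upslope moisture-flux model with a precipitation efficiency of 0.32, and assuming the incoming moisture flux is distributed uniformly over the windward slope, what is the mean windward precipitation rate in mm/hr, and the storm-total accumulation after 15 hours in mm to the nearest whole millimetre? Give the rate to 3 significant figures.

R ≈ 2.46 mm/hr; total ≈ 37 mm

Incoming column moisture flux per unit ridge length: F = V × PW = 20.3 × 7.79 = 158.137 mm·m/s.
Spread over the 74 km slope with efficiency ε = 0.32: R = ε·F/W = 0.32 × 158.137 / 74000 m = 6.838e-04 mm/s.
R = 6.838e-04 × 3600 = 2.46 mm/hr.
Over 15 h: total = 2.46 × 15 = 36.9 ≈ 37 mm.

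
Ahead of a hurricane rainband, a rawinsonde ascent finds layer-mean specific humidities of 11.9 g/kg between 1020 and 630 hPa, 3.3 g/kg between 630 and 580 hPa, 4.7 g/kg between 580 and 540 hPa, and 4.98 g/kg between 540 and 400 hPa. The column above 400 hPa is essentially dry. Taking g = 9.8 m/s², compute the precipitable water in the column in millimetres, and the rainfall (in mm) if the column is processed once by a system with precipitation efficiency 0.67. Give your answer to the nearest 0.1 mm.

PW ≈ 58.1 mm; rainfall ≈ 38.9 mm

Precipitable water is the column-integrated vapour mass per unit area: PW = (1/g) Σ q̄ Δp, with q in kg/kg and Δp in Pa (1 kg/m² of water = 1 mm).
Layer 1020–630 hPa: Δp = 390 hPa = 39000 Pa, q̄ = 0.0119 kg/kg → 0.0119 × 39000 / 9.8 = 47.36 mm
Layer 630–580 hPa: Δp = 50 hPa = 5000 Pa, q̄ = 0.0033 kg/kg → 0.0033 × 5000 / 9.8 = 1.68 mm
Layer 580–540 hPa: Δp = 40 hPa = 4000 Pa, q̄ = 0.0047 kg/kg → 0.0047 × 4000 / 9.8 = 1.92 mm
Layer 540–400 hPa: Δp = 140 hPa = 14000 Pa, q̄ = 0.00498 kg/kg → 0.00498 × 14000 / 9.8 = 7.11 mm
PW = 47.36 + 1.68 + 1.92 + 7.11 = 58.07 ≈ 58.1 mm.
Rainfall = ε × PW = 0.67 × 58.1 = 38.9 mm.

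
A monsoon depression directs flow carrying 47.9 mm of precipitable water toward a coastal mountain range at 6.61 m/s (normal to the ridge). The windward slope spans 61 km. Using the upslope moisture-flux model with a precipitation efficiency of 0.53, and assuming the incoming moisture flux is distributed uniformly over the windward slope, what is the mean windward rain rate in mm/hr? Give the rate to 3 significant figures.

R ≈ 9.90 mm/hr

Incoming column moisture flux per unit ridge length: F = V × PW = 6.61 × 47.9 = 316.619 mm·m/s.
Spread over the 61 km slope with efficiency ε = 0.53: R = ε·F/W = 0.53 × 316.619 / 61000 m = 2.751e-03 mm/s.
R = 2.751e-03 × 3600 = 9.90 mm/hr.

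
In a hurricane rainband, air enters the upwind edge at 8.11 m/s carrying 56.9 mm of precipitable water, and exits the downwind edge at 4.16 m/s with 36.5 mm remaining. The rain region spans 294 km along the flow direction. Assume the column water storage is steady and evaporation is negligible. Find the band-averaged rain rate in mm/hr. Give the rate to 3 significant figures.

R ≈ 3.79 mm/hr

Column moisture flux per unit crosswind length is F = V × PW.
Inflow: F_in = 8.11 × 56.9 = 461.459 mm·m/s
Outflow: F_out = 4.16 × 36.5 = 151.84 mm·m/s
Steady-state rate R = (F_in − F_out)/L = (461.459 − 151.84) / 294000 m = 1.053e-03 mm/s.
R = 1.053e-03 × 3600 = 3.79 mm/hr.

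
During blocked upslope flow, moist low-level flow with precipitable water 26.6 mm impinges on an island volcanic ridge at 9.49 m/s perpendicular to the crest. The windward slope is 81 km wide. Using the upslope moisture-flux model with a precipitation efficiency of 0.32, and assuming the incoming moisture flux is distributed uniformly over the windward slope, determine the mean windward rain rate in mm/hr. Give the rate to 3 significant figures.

R ≈ 3.59 mm/hr

Incoming column moisture flux per unit ridge length: F = V × PW = 9.49 × 26.6 = 252.434 mm·m/s.
Spread over the 81 km slope with efficiency ε = 0.32: R = ε·F/W = 0.32 × 252.434 / 81000 m = 9.973e-04 mm/s.
R = 9.973e-04 × 3600 = 3.59 mm/hr.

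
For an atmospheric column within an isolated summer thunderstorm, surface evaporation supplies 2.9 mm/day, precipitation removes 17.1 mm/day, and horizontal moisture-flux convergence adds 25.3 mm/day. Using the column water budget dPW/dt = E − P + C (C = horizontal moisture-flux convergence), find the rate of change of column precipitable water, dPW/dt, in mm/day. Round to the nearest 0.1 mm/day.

dPW/dt = E − P + C = 2.9 − 17.1 + (25.3) = 11.1 mm/day.

dPW/dt ≈ 11.1 mm/day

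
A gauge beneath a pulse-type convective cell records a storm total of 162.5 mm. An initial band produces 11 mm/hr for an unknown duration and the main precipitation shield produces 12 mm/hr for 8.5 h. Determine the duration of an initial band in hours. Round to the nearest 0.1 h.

duration ≈ 5.5 h

Known phases: 12 × 8.5 = 102 mm.
Remaining depth = 162.5 − 102 = 60.5 mm.
Duration = 60.5 / 11 = 5.5 h.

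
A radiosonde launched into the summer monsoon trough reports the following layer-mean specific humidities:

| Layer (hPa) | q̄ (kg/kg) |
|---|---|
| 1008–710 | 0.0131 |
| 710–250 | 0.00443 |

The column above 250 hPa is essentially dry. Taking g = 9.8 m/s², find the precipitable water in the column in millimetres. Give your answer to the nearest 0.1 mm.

Precipitable water is the column-integrated vapour mass per unit area: PW = (1/g) Σ q̄ Δp, with q in kg/kg and Δp in Pa (1 kg/m² of water = 1 mm).
Layer 1008–710 hPa: Δp = 298 hPa = 29800 Pa, q̄ = 0.0131 kg/kg → 0.0131 × 29800 / 9.8 = 39.83 mm
Layer 710–250 hPa: Δp = 460 hPa = 46000 Pa, q̄ = 0.00443 kg/kg → 0.00443 × 46000 / 9.8 = 20.79 mm
PW = 39.83 + 20.79 = 60.62 ≈ 60.6 mm.

PW ≈ 60.6 mm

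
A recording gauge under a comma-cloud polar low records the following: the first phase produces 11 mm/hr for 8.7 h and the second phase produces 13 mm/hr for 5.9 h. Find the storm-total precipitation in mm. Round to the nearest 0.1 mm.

total ≈ 172.4 mm

Total = Σ Rᵢ Δtᵢ = 11 × 8.7 + 13 × 5.9
      = 95.7 + 76.7 = 172.4 mm.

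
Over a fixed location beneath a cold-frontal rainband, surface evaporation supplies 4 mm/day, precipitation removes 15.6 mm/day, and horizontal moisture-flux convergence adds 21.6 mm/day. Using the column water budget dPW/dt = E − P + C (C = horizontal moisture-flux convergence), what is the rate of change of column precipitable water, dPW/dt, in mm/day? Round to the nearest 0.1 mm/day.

dPW/dt ≈ 10.0 mm/day

dPW/dt = E − P + C = 4 − 15.6 + (21.6) = 10.0 mm/day.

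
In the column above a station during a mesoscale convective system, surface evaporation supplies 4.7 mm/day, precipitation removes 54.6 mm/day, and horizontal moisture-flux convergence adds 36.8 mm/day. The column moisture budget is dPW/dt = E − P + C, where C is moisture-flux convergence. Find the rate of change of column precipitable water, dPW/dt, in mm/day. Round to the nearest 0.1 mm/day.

dPW/dt = E − P + C = 4.7 − 54.6 + (36.8) = -13.1 mm/day.

dPW/dt ≈ -13.1 mm/day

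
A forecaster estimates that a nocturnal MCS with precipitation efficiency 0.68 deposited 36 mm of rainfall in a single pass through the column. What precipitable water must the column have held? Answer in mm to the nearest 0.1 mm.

PW ≈ 52.9 mm

PW = rainfall / ε = 36 / 0.68 = 52.9 mm.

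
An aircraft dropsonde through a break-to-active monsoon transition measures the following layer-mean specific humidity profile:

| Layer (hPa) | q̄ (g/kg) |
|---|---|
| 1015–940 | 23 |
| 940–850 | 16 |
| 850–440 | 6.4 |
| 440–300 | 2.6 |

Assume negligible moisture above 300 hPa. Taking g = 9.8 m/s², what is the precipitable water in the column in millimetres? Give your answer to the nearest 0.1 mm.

Precipitable water is the column-integrated vapour mass per unit area: PW = (1/g) Σ q̄ Δp, with q in kg/kg and Δp in Pa (1 kg/m² of water = 1 mm).
Layer 1015–940 hPa: Δp = 75 hPa = 7500 Pa, q̄ = 0.023 kg/kg → 0.023 × 7500 / 9.8 = 17.60 mm
Layer 940–850 hPa: Δp = 90 hPa = 9000 Pa, q̄ = 0.016 kg/kg → 0.016 × 9000 / 9.8 = 14.69 mm
Layer 850–440 hPa: Δp = 410 hPa = 41000 Pa, q̄ = 0.0064 kg/kg → 0.0064 × 41000 / 9.8 = 26.78 mm
Layer 440–300 hPa: Δp = 140 hPa = 14000 Pa, q̄ = 0.0026 kg/kg → 0.0026 × 14000 / 9.8 = 3.71 mm
PW = 17.60 + 14.69 + 26.78 + 3.71 = 62.78 ≈ 62.8 mm.

PW ≈ 62.8 mm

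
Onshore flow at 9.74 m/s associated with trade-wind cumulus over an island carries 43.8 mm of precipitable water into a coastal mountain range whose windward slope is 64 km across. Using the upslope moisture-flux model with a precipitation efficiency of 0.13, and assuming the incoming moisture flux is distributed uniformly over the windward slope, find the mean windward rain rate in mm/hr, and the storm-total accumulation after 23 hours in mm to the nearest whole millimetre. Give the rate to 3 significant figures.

R ≈ 3.12 mm/hr; total ≈ 72 mm

Incoming column moisture flux per unit ridge length: F = V × PW = 9.74 × 43.8 = 426.612 mm·m/s.
Spread over the 64 km slope with efficiency ε = 0.13: R = ε·F/W = 0.13 × 426.612 / 64000 m = 8.666e-04 mm/s.
R = 8.666e-04 × 3600 = 3.12 mm/hr.
Over 23 h: total = 3.12 × 23 = 71.76 ≈ 72 mm.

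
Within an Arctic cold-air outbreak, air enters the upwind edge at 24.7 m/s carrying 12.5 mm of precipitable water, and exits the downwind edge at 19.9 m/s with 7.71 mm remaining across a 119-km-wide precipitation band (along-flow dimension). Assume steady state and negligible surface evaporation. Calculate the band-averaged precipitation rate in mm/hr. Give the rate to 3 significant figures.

Column moisture flux per unit crosswind length is F = V × PW.
Inflow: F_in = 24.7 × 12.5 = 308.75 mm·m/s
Outflow: F_out = 19.9 × 7.71 = 153.429 mm·m/s
Steady-state rate R = (F_in − F_out)/L = (308.75 − 153.429) / 119000 m = 1.305e-03 mm/s.
R = 1.305e-03 × 3600 = 4.70 mm/hr.

R ≈ 4.70 mm/hr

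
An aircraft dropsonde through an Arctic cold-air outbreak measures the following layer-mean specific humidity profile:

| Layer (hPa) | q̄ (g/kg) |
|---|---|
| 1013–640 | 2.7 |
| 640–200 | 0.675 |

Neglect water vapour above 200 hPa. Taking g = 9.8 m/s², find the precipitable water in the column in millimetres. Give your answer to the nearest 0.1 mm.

Precipitable water is the column-integrated vapour mass per unit area: PW = (1/g) Σ q̄ Δp, with q in kg/kg and Δp in Pa (1 kg/m² of water = 1 mm).
Layer 1013–640 hPa: Δp = 373 hPa = 37300 Pa, q̄ = 0.0027 kg/kg → 0.0027 × 37300 / 9.8 = 10.28 mm
Layer 640–200 hPa: Δp = 440 hPa = 44000 Pa, q̄ = 0.000675 kg/kg → 0.000675 × 44000 / 9.8 = 3.03 mm
PW = 10.28 + 3.03 = 13.31 ≈ 13.3 mm.

PW ≈ 13.3 mm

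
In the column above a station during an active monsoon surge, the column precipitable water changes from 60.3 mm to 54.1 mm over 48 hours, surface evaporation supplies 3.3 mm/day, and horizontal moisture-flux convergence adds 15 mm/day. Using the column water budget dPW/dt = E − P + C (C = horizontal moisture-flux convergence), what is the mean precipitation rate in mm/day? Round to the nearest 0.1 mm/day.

P ≈ 21.4 mm/day

dPW/dt = (54.1 − 60.3) mm / (48/24 day) = -3.100 mm/day.
P = E + C − dPW/dt = 3.3 + (15) − (-3.100) = 21.4 mm/day.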